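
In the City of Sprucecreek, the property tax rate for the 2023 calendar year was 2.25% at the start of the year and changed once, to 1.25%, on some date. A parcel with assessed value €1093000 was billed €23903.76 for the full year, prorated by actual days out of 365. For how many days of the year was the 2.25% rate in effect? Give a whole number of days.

Let d = days at the first rate; then 365 − d days at the second rate.
€1093000 × [2.25%·d + 1.25%·(365−d)] / 365 = €23903.76
Solving gives d = 342, so the new rate took effect on 9 December 2023.

342 days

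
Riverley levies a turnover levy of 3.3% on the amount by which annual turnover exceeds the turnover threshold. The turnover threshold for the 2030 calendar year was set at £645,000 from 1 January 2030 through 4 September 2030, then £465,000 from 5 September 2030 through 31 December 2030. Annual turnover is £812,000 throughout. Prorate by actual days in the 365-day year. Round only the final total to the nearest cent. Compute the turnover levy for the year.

1 January – 4 September 2030: 247 days, exemption £645,000 → (£812,000 − £645,000) × 3.3% × 247/365 = £3,729.3616
5 September – 31 December 2030: 118 days, exemption £465,000 → (£812,000 − £465,000) × 3.3% × 118/365 = £3,701.9671
Total = £7,431.3288

£7,431.33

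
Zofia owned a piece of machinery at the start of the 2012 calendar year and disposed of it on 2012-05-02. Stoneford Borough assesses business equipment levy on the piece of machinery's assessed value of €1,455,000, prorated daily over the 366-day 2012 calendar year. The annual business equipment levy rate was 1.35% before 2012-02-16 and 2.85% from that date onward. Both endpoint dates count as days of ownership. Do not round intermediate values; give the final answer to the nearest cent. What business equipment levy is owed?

2012-01-01 to 2012-02-15: 46 days at 1.35% → €1,455,000 × 1.35% × 46/366 = €2,468.7295
2012-02-16 to 2012-05-02: 77 days at 2.85% → €1,455,000 × 2.85% × 77/366 = €8,724.0369
Total = €11,192.7664

€11,192.77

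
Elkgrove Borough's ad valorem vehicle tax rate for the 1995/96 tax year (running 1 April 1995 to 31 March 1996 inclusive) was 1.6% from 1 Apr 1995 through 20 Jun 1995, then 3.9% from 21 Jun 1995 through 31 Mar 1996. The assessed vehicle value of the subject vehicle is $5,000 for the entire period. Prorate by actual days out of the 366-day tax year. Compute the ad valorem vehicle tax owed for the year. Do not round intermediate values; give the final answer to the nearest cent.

1 Apr – 20 Jun 1995: 81 days at 1.6% → $5,000 × 1.6% × 81/366 = $17.7049
21 Jun 1995 – 31 Mar 1996: 285 days at 3.9% → $5,000 × 3.9% × 285/366 = $151.8443
Total = $169.5492

$169.55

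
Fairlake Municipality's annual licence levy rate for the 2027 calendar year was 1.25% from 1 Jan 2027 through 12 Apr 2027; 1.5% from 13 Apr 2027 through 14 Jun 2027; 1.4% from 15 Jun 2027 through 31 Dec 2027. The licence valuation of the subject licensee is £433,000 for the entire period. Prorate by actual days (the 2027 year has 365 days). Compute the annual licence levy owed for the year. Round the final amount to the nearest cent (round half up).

1 Jan – 12 Apr 2027: 102 days at 1.25% → £433,000 × 1.25% × 102/365 = £1,512.5342
13 Apr – 14 Jun 2027: 63 days at 1.5% → £433,000 × 1.5% × 63/365 = £1,121.0548
15 Jun – 31 Dec 2027: 200 days at 1.4% → £433,000 × 1.4% × 200/365 = £3,321.6438
Total = £5,955.2329

£5,955.23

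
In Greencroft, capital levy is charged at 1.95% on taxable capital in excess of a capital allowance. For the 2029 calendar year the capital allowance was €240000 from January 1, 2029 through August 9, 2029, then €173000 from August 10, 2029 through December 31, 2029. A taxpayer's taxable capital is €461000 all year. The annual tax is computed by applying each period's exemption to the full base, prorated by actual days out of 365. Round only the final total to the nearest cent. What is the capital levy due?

January 1 – August 9, 2029: 221 days, exemption €240000 → (€461000 − €240000) × 1.95% × 221/365 = €2609.3137
August 10 – December 31, 2029: 144 days, exemption €173000 → (€461000 − €173000) × 1.95% × 144/365 = €2215.6274
Total = €4824.9411

€4824.94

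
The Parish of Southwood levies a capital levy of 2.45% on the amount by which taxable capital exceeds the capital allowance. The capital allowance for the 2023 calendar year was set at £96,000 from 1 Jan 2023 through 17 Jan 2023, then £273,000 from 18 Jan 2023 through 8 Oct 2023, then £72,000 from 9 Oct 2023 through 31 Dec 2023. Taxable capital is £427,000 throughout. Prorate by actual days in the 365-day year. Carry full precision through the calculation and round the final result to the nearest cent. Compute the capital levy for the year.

£5,108.28

1 Jan – 17 Jan 2023: 17 days, exemption £96,000 → (£427,000 − £96,000) × 2.45% × 17/365 = £377.7027
18 Jan – 8 Oct 2023: 264 days, exemption £273,000 → (£427,000 − £273,000) × 2.45% × 264/365 = £2,728.9644
9 Oct – 31 Dec 2023: 84 days, exemption £72,000 → (£427,000 − £72,000) × 2.45% × 84/365 = £2,001.6164
Total = £5,108.2836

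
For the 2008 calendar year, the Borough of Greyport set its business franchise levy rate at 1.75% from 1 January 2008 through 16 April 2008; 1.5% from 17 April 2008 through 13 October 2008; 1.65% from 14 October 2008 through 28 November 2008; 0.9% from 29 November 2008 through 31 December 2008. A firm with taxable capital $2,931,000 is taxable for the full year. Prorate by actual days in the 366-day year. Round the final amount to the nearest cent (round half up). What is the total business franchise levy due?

$45,074.14

1 January – 16 April 2008: 107 days at 1.75% → $2,931,000 × 1.75% × 107/366 = $14,995.3484
17 April – 13 October 2008: 180 days at 1.5% → $2,931,000 × 1.5% × 180/366 = $21,622.1311
14 October – 28 November 2008: 46 days at 1.65% → $2,931,000 × 1.65% × 46/366 = $6,078.2213
29 November – 31 December 2008: 33 days at 0.9% → $2,931,000 × 0.9% × 33/366 = $2,378.4344
Total = $45,074.1352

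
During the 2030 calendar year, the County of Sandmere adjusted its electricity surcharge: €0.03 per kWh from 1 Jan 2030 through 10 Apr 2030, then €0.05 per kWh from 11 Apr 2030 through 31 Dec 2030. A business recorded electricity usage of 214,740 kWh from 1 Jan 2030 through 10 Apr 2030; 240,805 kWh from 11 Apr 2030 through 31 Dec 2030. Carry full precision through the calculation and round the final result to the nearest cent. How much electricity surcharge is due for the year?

1 Jan – 10 Apr 2030: 214,740 kWh at €0.03/kWh → €6442.20
11 Apr – 31 Dec 2030: 240,805 kWh at €0.05/kWh → €12040.25

€18482.45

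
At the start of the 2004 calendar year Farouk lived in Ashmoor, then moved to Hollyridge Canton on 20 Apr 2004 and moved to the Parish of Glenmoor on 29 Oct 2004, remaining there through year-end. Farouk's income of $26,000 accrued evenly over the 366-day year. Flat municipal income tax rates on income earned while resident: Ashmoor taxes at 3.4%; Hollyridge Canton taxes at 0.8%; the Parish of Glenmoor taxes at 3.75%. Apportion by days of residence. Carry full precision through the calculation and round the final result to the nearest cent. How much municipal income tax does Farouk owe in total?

$545.29

Ashmoor, 1 Jan – 19 Apr 2004: 110 days → $26,000 × 3.4% × 110/366 = $265.6831
Hollyridge Canton, 20 Apr – 28 Oct 2004: 192 days → $26,000 × 0.8% × 192/366 = $109.1148
The Parish of Glenmoor, 29 Oct – 31 Dec 2004: 64 days → $26,000 × 3.75% × 64/366 = $170.4918
Total = $545.2896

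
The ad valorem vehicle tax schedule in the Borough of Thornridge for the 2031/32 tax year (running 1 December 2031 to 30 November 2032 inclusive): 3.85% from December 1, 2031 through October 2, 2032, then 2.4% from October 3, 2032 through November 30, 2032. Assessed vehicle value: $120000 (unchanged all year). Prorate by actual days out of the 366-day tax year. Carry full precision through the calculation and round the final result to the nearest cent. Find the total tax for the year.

December 1, 2031 – October 2, 2032: 307 days at 3.85% → $120000 × 3.85% × 307/366 = $3875.2459
October 3 – November 30, 2032: 59 days at 2.4% → $120000 × 2.4% × 59/366 = $464.2623
Total = $4339.5082

$4339.51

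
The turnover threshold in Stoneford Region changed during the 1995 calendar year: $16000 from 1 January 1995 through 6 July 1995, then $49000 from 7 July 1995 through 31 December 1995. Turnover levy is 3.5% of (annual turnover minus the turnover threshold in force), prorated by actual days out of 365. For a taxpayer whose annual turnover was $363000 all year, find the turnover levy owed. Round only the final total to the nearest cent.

1 January – 6 July 1995: 187 days, exemption $16000 → ($363000 − $16000) × 3.5% × 187/365 = $6222.2329
7 July – 31 December 1995: 178 days, exemption $49000 → ($363000 − $49000) × 3.5% × 178/365 = $5359.5068
Total = $11581.7397

$11581.74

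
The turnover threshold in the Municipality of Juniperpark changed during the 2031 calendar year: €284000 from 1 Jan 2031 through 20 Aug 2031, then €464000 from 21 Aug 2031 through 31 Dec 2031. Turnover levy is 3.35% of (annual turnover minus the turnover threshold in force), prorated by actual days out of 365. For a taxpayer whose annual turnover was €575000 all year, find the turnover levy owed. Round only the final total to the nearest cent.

1 Jan – 20 Aug 2031: 232 days, exemption €284000 → (€575000 − €284000) × 3.35% × 232/365 = €6196.3068
21 Aug – 31 Dec 2031: 133 days, exemption €464000 → (€575000 − €464000) × 3.35% × 133/365 = €1354.9603
Total = €7551.2671

€7551.27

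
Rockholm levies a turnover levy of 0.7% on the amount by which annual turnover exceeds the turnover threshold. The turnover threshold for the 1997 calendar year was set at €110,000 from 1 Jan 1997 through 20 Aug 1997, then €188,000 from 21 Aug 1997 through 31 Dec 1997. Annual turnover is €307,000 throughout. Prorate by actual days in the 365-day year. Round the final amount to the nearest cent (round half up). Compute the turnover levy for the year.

1 Jan – 20 Aug 1997: 232 days, exemption €110,000 → (€307,000 − €110,000) × 0.7% × 232/365 = €876.5151
21 Aug – 31 Dec 1997: 133 days, exemption €188,000 → (€307,000 − €188,000) × 0.7% × 133/365 = €303.5315
Total = €1,180.0466

€1,180.05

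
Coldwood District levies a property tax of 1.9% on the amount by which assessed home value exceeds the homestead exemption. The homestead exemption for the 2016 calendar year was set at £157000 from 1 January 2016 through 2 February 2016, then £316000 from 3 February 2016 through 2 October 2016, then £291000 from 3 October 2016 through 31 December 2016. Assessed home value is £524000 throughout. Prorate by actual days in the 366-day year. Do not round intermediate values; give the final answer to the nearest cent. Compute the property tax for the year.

1 January – 2 February 2016: 33 days, exemption £157000 → (£524000 − £157000) × 1.9% × 33/366 = £628.7131
3 February – 2 October 2016: 243 days, exemption £316000 → (£524000 − £316000) × 1.9% × 243/366 = £2623.8689
3 October – 31 December 2016: 90 days, exemption £291000 → (£524000 − £291000) × 1.9% × 90/366 = £1088.6066
Total = £4341.1885

£4341.19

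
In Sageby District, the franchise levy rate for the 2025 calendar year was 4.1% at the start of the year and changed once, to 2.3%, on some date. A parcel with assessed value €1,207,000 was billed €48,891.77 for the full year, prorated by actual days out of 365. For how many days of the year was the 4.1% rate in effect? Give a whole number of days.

355 days

Let d = days at the first rate; then 365 − d days at the second rate.
€1,207,000 × [4.1%·d + 2.3%·(365−d)] / 365 = €48,891.77
Solving gives d = 355, so the new rate took effect on December 22, 2025.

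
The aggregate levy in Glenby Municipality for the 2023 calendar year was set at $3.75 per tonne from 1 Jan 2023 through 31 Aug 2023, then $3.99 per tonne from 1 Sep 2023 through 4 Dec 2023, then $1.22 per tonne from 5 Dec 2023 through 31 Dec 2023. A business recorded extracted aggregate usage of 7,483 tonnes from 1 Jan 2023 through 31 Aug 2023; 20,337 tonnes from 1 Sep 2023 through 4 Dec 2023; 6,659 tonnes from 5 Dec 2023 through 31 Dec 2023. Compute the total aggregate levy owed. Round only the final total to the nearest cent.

1 Jan – 31 Aug 2023: 7,483 tonnes at $3.75/tonne → $28,061.25
1 Sep – 4 Dec 2023: 20,337 tonnes at $3.99/tonne → $81,144.63
5 Dec – 31 Dec 2023: 6,659 tonnes at $1.22/tonne → $8,123.98

$117,329.86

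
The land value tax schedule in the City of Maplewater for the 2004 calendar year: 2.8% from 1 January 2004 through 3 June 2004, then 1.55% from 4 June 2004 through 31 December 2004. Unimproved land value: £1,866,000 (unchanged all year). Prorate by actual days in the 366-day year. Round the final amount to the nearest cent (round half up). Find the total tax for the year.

£38,801.07

1 January – 3 June 2004: 155 days at 2.8% → £1,866,000 × 2.8% × 155/366 = £22,126.8852
4 June – 31 December 2004: 211 days at 1.55% → £1,866,000 × 1.55% × 211/366 = £16,674.1885
Total = £38,801.0738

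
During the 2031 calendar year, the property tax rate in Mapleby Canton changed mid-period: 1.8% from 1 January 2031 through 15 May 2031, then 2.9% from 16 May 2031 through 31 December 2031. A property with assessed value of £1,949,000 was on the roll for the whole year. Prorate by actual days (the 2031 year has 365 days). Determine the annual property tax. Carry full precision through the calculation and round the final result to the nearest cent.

1 January – 15 May 2031: 135 days at 1.8% → £1,949,000 × 1.8% × 135/365 = £12,975.5342
16 May – 31 December 2031: 230 days at 2.9% → £1,949,000 × 2.9% × 230/365 = £35,615.9726
Total = £48,591.5068

£48,591.51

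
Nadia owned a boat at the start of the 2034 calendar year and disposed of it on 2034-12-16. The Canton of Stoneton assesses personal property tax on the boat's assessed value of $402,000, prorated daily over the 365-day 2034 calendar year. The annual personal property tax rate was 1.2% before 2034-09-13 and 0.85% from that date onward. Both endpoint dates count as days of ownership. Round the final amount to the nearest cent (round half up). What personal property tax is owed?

2034-01-01 to 2034-09-12: 255 days at 1.2% → $402,000 × 1.2% × 255/365 = $3,370.1918
2034-09-13 to 2034-12-16: 95 days at 0.85% → $402,000 × 0.85% × 95/365 = $889.3562
Total = $4,259.5479

$4,259.55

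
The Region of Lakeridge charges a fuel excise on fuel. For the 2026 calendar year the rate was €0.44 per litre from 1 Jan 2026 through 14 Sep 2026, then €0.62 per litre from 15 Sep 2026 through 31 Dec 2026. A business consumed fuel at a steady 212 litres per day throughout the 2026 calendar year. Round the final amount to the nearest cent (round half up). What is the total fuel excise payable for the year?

1 Jan – 14 Sep 2026: 257 days × 212 litres/day = 54,484 litres at €0.44/litre → €23972.96
15 Sep – 31 Dec 2026: 108 days × 212 litres/day = 22,896 litres at €0.62/litre → €14195.52

€38168.48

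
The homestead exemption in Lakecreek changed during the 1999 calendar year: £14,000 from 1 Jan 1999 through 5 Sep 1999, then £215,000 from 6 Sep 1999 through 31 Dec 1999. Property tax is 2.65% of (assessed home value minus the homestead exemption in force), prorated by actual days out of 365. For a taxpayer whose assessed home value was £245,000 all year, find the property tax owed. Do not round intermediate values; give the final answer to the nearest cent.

1 Jan – 5 Sep 1999: 248 days, exemption £14,000 → (£245,000 − £14,000) × 2.65% × 248/365 = £4,159.2658
6 Sep – 31 Dec 1999: 117 days, exemption £215,000 → (£245,000 − £215,000) × 2.65% × 117/365 = £254.8356
Total = £4,414.1014

£4,414.10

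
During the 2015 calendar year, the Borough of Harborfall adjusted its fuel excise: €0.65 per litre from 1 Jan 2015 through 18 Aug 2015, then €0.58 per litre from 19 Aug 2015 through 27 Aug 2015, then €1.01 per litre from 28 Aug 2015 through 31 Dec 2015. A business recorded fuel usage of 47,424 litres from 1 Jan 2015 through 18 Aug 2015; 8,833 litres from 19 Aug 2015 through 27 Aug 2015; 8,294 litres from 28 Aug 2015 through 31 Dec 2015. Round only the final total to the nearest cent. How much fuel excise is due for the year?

€44,325.68

1 Jan – 18 Aug 2015: 47,424 litres at €0.65/litre → €30,825.60
19 Aug – 27 Aug 2015: 8,833 litres at €0.58/litre → €5,123.14
28 Aug – 31 Dec 2015: 8,294 litres at €1.01/litre → €8,376.94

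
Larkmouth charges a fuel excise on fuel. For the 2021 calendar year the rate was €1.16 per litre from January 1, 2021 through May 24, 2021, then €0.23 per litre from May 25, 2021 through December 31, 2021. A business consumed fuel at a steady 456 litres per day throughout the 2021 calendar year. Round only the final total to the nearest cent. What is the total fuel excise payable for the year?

€99,348.72

January 1 – May 24, 2021: 144 days × 456 litres/day = 65,664 litres at €1.16/litre → €76,170.24
May 25 – December 31, 2021: 221 days × 456 litres/day = 100,776 litres at €0.23/litre → €23,178.48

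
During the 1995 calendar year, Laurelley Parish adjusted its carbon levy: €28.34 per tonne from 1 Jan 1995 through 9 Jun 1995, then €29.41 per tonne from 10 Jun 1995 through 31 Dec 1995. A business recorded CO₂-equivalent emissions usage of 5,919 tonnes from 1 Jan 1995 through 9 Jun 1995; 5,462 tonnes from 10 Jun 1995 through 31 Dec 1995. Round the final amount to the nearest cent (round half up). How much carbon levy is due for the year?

1 Jan – 9 Jun 1995: 5,919 tonnes at €28.34/tonne → €167,744.46
10 Jun – 31 Dec 1995: 5,462 tonnes at €29.41/tonne → €160,637.42

€328,381.88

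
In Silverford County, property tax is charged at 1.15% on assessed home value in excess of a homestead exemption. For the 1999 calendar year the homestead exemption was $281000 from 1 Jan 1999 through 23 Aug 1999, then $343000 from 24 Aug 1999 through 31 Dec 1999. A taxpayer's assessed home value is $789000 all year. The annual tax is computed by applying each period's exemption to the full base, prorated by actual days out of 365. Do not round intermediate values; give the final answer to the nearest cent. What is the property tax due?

$5588.05

1 Jan – 23 Aug 1999: 235 days, exemption $281000 → ($789000 − $281000) × 1.15% × 235/365 = $3761.2877
24 Aug – 31 Dec 1999: 130 days, exemption $343000 → ($789000 − $343000) × 1.15% × 130/365 = $1826.7671
Total = $5588.0548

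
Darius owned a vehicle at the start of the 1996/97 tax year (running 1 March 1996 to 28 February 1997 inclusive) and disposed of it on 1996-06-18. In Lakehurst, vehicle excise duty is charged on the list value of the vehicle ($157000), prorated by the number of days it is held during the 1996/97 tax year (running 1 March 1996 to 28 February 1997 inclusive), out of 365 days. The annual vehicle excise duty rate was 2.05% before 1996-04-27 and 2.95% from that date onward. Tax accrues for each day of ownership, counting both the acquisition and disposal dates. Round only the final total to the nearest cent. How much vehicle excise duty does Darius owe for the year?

$1175.13

1996-03-01 to 1996-04-26: 57 days at 2.05% → $157000 × 2.05% × 57/365 = $502.6151
1996-04-27 to 1996-06-18: 53 days at 2.95% → $157000 × 2.95% × 53/365 = $672.5192
Total = $1175.1342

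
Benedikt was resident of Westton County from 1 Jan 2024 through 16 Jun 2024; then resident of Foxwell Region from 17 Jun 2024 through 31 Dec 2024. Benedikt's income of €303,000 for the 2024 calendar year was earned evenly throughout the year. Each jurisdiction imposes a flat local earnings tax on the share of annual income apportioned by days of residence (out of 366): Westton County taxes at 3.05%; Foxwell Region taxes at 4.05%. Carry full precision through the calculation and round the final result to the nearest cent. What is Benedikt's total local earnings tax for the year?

€10,880.68

Westton County, 1 Jan – 16 Jun 2024: 168 days → €303,000 × 3.05% × 168/366 = €4,242.0000
Foxwell Region, 17 Jun – 31 Dec 2024: 198 days → €303,000 × 4.05% × 198/366 = €6,638.6803
Total = €10,880.6803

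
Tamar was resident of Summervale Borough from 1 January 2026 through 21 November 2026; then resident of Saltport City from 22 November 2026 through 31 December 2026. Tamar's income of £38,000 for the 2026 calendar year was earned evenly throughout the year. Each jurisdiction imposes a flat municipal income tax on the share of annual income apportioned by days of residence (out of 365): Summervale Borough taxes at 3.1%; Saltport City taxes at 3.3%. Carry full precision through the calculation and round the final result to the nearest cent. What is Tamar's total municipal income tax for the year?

£1,186.33

Summervale Borough, 1 January – 21 November 2026: 325 days → £38,000 × 3.1% × 325/365 = £1,048.9041
Saltport City, 22 November – 31 December 2026: 40 days → £38,000 × 3.3% × 40/365 = £137.4247
Total = £1,186.3288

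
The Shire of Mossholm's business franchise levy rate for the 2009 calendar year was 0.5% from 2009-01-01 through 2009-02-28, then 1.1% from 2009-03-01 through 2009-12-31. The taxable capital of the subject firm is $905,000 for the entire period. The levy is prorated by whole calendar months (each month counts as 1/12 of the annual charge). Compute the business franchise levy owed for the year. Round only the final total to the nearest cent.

$9,050.00

2009-01-01 to 2009-02-28: 2 months at 0.5% → $905,000 × 0.5% × 2/12 = $754.1667
2009-03-01 to 2009-12-31: 10 months at 1.1% → $905,000 × 1.1% × 10/12 = $8,295.8333
Total = $9,050.0000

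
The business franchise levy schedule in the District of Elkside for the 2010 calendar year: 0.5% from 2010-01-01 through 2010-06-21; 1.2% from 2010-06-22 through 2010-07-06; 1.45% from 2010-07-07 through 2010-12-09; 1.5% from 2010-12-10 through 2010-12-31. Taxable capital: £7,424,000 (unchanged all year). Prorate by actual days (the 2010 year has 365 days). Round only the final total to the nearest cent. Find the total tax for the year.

2010-01-01 to 2010-06-21: 172 days at 0.5% → £7,424,000 × 0.5% × 172/365 = £17,492.1644
2010-06-22 to 2010-07-06: 15 days at 1.2% → £7,424,000 × 1.2% × 15/365 = £3,661.1507
2010-07-07 to 2010-12-09: 156 days at 1.45% → £7,424,000 × 1.45% × 156/365 = £46,008.4603
2010-12-10 to 2010-12-31: 22 days at 1.5% → £7,424,000 × 1.5% × 22/365 = £6,712.1096
Total = £73,873.8849

£73,873.88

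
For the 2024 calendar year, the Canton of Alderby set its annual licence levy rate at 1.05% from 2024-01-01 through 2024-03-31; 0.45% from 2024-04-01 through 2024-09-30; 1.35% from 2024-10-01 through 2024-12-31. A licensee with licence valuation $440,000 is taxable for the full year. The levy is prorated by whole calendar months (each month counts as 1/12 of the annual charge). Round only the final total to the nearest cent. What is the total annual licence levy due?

$3,630.00

2024-01-01 to 2024-03-31: 3 months at 1.05% → $440,000 × 1.05% × 3/12 = $1,155.0000
2024-04-01 to 2024-09-30: 6 months at 0.45% → $440,000 × 0.45% × 6/12 = $990.0000
2024-10-01 to 2024-12-31: 3 months at 1.35% → $440,000 × 1.35% × 3/12 = $1,485.0000
Total = $3,630.0000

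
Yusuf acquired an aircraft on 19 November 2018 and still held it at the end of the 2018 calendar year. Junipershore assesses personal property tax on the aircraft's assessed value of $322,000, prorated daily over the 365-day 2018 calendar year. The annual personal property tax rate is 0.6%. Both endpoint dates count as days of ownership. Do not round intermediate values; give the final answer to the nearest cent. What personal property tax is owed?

$227.61

Days held (19 November – 31 December 2018): 43 out of 365
Tax = $322,000 × 0.6% × 43/365 = $227.6055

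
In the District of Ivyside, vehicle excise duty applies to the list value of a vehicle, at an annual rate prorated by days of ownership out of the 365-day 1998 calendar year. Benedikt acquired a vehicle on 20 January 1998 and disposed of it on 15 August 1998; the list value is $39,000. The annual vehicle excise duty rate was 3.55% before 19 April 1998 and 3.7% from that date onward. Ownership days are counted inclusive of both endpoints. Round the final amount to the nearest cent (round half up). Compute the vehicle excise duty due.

$808.05

20 January – 18 April 1998: 89 days at 3.55% → $39,000 × 3.55% × 89/365 = $337.5904
19 April – 15 August 1998: 119 days at 3.7% → $39,000 × 3.7% × 119/365 = $470.4575
Total = $808.0479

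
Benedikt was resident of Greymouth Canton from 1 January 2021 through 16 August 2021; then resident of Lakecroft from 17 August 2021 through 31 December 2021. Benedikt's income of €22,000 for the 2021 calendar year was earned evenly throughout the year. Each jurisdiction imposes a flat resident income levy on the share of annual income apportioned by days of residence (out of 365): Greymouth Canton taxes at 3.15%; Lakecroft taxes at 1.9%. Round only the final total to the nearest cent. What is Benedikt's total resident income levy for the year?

Greymouth Canton, 1 January – 16 August 2021: 228 days → €22,000 × 3.15% × 228/365 = €432.8877
Lakecroft, 17 August – 31 December 2021: 137 days → €22,000 × 1.9% × 137/365 = €156.8932
Total = €589.7808

€589.78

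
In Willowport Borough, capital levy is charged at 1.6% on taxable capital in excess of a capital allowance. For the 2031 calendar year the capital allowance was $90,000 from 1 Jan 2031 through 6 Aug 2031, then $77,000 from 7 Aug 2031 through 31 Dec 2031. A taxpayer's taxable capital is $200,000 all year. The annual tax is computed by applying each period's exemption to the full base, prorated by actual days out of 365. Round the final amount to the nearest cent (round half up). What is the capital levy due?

$1,843.77

1 Jan – 6 Aug 2031: 218 days, exemption $90,000 → ($200,000 − $90,000) × 1.6% × 218/365 = $1,051.1781
7 Aug – 31 Dec 2031: 147 days, exemption $77,000 → ($200,000 − $77,000) × 1.6% × 147/365 = $792.5918
Total = $1,843.7699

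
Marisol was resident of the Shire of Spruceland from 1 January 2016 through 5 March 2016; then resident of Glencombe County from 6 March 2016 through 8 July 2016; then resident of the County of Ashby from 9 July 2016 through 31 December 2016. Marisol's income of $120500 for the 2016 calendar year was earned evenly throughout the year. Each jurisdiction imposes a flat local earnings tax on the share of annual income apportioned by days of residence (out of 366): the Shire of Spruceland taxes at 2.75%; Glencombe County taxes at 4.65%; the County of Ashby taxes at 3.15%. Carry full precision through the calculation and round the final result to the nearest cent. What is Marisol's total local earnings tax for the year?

$4327.46

The Shire of Spruceland, 1 January – 5 March 2016: 65 days → $120500 × 2.75% × 65/366 = $588.5075
Glencombe County, 6 March – 8 July 2016: 125 days → $120500 × 4.65% × 125/366 = $1913.6783
The County of Ashby, 9 July – 31 December 2016: 176 days → $120500 × 3.15% × 176/366 = $1825.2787
Total = $4327.4645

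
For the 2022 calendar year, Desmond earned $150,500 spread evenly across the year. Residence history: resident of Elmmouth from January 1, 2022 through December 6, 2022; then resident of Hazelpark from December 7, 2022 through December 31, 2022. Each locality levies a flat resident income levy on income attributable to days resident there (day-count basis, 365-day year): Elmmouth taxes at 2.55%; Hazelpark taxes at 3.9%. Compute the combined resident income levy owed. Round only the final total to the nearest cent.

Elmmouth, January 1 – December 6, 2022: 340 days → $150,500 × 2.55% × 340/365 = $3,574.8904
Hazelpark, December 7 – December 31, 2022: 25 days → $150,500 × 3.9% × 25/365 = $402.0205
Total = $3,976.9110

$3,976.91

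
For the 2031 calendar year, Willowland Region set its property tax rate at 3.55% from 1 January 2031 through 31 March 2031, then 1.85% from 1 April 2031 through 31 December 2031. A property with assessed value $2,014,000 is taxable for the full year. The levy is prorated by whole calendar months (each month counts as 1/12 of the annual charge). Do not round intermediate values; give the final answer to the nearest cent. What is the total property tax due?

$45,818.50

1 January – 31 March 2031: 3 months at 3.55% → $2,014,000 × 3.55% × 3/12 = $17,874.2500
1 April – 31 December 2031: 9 months at 1.85% → $2,014,000 × 1.85% × 9/12 = $27,944.2500
Total = $45,818.5000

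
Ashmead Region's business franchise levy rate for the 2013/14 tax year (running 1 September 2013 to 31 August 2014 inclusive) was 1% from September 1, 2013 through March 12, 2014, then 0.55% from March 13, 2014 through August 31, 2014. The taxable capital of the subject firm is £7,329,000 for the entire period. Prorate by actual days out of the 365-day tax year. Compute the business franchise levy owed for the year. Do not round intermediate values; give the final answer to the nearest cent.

September 1, 2013 – March 12, 2014: 193 days at 1% → £7,329,000 × 1% × 193/365 = £38,753.3425
March 13 – August 31, 2014: 172 days at 0.55% → £7,329,000 × 0.55% × 172/365 = £18,995.1616
Total = £57,748.5041

£57,748.50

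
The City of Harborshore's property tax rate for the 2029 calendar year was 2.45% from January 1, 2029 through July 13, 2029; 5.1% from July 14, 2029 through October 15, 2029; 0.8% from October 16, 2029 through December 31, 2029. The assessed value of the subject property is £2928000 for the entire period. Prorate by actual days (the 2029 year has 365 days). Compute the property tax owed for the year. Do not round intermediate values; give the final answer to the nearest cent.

£81526.75

January 1 – July 13, 2029: 194 days at 2.45% → £2928000 × 2.45% × 194/365 = £38128.1753
July 14 – October 15, 2029: 94 days at 5.1% → £2928000 × 5.1% × 94/365 = £38457.0740
October 16 – December 31, 2029: 77 days at 0.8% → £2928000 × 0.8% × 77/365 = £4941.5014
Total = £81526.7507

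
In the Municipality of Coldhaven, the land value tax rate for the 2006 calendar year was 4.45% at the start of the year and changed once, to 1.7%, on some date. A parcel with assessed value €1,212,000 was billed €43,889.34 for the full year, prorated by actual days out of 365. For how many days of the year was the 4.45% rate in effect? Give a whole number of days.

255 days

Let d = days at the first rate; then 365 − d days at the second rate.
€1,212,000 × [4.45%·d + 1.7%·(365−d)] / 365 = €43,889.34
Solving gives d = 255, so the new rate took effect on 13 Sep 2006.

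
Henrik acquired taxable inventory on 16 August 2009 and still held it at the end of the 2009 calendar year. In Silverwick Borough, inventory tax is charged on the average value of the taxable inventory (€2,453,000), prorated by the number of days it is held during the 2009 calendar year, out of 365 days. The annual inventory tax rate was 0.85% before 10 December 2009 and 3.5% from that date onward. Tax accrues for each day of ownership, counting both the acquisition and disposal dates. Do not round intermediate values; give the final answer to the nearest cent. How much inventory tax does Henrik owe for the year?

€11,801.28

16 August – 9 December 2009: 116 days at 0.85% → €2,453,000 × 0.85% × 116/365 = €6,626.4603
10 December – 31 December 2009: 22 days at 3.5% → €2,453,000 × 3.5% × 22/365 = €5,174.8219
Total = €11,801.2822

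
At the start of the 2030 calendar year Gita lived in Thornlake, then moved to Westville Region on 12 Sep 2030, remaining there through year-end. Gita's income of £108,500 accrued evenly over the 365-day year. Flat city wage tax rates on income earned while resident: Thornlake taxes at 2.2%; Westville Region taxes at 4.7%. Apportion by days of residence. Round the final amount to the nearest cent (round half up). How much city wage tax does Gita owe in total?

Thornlake, 1 Jan – 11 Sep 2030: 254 days → £108,500 × 2.2% × 254/365 = £1,661.0904
Westville Region, 12 Sep – 31 Dec 2030: 111 days → £108,500 × 4.7% × 111/365 = £1,550.8068
Total = £3,211.8973

£3,211.90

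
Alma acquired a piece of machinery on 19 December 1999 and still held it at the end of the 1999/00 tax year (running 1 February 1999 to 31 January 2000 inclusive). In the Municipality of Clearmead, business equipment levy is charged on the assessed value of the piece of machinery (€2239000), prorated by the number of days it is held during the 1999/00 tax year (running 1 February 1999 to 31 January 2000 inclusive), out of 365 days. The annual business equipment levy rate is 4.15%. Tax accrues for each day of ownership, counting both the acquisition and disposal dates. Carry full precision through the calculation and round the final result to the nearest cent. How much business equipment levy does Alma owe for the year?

€11201.13

Days held (19 December 1999 – 31 January 2000): 44 out of 365
Tax = €2239000 × 4.15% × 44/365 = €11201.1342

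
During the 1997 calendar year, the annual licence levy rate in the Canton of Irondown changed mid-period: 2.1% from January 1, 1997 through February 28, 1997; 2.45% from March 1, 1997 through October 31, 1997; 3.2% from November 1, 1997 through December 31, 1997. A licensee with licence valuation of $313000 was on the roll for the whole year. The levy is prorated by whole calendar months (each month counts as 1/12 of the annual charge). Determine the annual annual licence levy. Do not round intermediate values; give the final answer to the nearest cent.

$7877.17

January 1 – February 28, 1997: 2 months at 2.1% → $313000 × 2.1% × 2/12 = $1095.5000
March 1 – October 31, 1997: 8 months at 2.45% → $313000 × 2.45% × 8/12 = $5112.3333
November 1 – December 31, 1997: 2 months at 3.2% → $313000 × 3.2% × 2/12 = $1669.3333
Total = $7877.1667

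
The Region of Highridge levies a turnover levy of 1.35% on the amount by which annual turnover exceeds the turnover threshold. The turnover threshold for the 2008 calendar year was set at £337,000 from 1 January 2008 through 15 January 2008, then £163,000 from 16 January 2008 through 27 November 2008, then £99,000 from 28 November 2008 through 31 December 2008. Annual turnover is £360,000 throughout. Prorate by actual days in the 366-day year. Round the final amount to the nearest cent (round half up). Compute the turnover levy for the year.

£2,643.49

1 January – 15 January 2008: 15 days, exemption £337,000 → (£360,000 − £337,000) × 1.35% × 15/366 = £12.7254
16 January – 27 November 2008: 317 days, exemption £163,000 → (£360,000 − £163,000) × 1.35% × 317/366 = £2,303.4467
28 November – 31 December 2008: 34 days, exemption £99,000 → (£360,000 − £99,000) × 1.35% × 34/366 = £327.3197
Total = £2,643.4918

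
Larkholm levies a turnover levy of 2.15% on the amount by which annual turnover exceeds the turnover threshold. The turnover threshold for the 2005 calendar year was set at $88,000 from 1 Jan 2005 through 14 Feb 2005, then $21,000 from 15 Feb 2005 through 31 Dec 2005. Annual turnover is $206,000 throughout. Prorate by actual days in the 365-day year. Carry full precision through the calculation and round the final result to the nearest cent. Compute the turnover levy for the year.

1 Jan – 14 Feb 2005: 45 days, exemption $88,000 → ($206,000 − $88,000) × 2.15% × 45/365 = $312.7808
15 Feb – 31 Dec 2005: 320 days, exemption $21,000 → ($206,000 − $21,000) × 2.15% × 320/365 = $3,487.1233
Total = $3,799.9041

$3,799.90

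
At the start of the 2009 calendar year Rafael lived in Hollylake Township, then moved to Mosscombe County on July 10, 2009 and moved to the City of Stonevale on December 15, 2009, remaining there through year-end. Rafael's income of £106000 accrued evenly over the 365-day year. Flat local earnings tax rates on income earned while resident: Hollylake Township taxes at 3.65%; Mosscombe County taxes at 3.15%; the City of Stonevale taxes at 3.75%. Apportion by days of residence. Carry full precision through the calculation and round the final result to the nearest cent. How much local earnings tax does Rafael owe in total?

£3644.51

Hollylake Township, January 1 – July 9, 2009: 190 days → £106000 × 3.65% × 190/365 = £2014.0000
Mosscombe County, July 10 – December 14, 2009: 158 days → £106000 × 3.15% × 158/365 = £1445.3753
The City of Stonevale, December 15 – December 31, 2009: 17 days → £106000 × 3.75% × 17/365 = £185.1370
Total = £3644.5123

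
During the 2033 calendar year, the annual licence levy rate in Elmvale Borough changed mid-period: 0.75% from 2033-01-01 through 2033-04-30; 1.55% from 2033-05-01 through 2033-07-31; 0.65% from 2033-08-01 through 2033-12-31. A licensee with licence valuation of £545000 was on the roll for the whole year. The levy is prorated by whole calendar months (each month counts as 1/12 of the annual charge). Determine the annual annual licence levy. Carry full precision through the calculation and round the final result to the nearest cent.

£4950.42

2033-01-01 to 2033-04-30: 4 months at 0.75% → £545000 × 0.75% × 4/12 = £1362.5000
2033-05-01 to 2033-07-31: 3 months at 1.55% → £545000 × 1.55% × 3/12 = £2111.8750
2033-08-01 to 2033-12-31: 5 months at 0.65% → £545000 × 0.65% × 5/12 = £1476.0417
Total = £4950.4167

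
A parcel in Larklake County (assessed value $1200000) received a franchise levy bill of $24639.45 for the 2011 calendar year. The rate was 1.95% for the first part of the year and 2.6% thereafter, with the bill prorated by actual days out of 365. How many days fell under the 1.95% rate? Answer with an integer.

Let d = days at the first rate; then 365 − d days at the second rate.
$1200000 × [1.95%·d + 2.6%·(365−d)] / 365 = $24639.45
Solving gives d = 307, so the new rate took effect on November 4, 2011.

307 days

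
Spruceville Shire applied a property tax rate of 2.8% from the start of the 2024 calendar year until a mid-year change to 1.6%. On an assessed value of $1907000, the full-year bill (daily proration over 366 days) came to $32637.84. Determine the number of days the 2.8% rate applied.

34 days

Let d = days at the first rate; then 366 − d days at the second rate.
$1907000 × [2.8%·d + 1.6%·(366−d)] / 366 = $32637.84
Solving gives d = 34, so the new rate took effect on 4 February 2024.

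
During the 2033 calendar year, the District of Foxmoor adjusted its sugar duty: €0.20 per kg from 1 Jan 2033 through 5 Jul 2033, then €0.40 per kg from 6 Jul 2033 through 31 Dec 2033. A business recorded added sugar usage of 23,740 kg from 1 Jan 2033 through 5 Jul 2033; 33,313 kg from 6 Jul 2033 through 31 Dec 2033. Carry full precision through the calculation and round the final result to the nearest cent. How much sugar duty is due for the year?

€18,073.20

1 Jan – 5 Jul 2033: 23,740 kg at €0.20/kg → €4,748.00
6 Jul – 31 Dec 2033: 33,313 kg at €0.40/kg → €13,325.20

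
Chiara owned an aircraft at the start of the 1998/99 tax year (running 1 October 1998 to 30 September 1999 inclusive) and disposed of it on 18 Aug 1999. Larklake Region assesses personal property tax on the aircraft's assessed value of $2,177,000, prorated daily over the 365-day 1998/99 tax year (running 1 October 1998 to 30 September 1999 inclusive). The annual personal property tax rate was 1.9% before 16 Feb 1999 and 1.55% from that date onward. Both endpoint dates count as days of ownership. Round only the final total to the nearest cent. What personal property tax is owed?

1 Oct 1998 – 15 Feb 1999: 138 days at 1.9% → $2,177,000 × 1.9% × 138/365 = $15,638.6137
16 Feb – 18 Aug 1999: 184 days at 1.55% → $2,177,000 × 1.55% × 184/365 = $17,010.4219
Total = $32,649.0356

$32,649.04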